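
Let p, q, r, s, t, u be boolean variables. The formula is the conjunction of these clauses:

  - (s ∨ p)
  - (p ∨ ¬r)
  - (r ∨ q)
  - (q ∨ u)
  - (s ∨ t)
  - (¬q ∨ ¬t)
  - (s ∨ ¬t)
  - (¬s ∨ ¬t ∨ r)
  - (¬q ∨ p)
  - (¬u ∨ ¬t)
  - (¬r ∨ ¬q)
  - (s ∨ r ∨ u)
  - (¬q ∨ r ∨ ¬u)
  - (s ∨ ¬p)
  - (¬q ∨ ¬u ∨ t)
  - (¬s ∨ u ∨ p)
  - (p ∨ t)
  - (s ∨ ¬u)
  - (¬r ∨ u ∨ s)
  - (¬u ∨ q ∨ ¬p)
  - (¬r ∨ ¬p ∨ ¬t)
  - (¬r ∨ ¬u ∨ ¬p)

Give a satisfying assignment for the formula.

Branch on p: take p = True.
  then s is forced to True.
The remaining clauses are satisfied by q = True, r = False, t = False, u = False.

p=1  q=1  r=0  s=1  t=0  u=0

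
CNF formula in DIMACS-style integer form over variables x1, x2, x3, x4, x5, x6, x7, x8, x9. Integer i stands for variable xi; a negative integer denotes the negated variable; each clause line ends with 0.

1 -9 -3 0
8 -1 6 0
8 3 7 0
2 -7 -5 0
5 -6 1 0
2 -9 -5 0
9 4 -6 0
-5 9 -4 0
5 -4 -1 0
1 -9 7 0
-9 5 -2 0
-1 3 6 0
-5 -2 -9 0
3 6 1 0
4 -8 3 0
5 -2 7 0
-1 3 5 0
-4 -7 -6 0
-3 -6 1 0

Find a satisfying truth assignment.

Set x1 = True and propagate.
The remaining clauses are satisfied by x2 = False, x3 = True, x4 = False, x5 = False, x6 = False, x7 = True, x8 = True, x9 = True.

x1 = True  x2 = False  x3 = True  x4 = False  x5 = False  x6 = False  x7 = True  x8 = True  x9 = True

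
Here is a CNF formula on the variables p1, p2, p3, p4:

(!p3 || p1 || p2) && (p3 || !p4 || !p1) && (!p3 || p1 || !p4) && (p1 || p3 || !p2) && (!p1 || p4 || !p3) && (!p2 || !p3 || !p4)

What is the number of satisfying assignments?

6

Satisfying assignments:
  p1=F p2=F p3=F p4=F
  p1=F p2=F p3=F p4=T
  p1=F p2=T p3=T p4=F
  p1=T p2=F p3=F p4=F
  p1=T p2=F p3=T p4=T
  p1=T p2=T p3=F p4=F
Count: 6.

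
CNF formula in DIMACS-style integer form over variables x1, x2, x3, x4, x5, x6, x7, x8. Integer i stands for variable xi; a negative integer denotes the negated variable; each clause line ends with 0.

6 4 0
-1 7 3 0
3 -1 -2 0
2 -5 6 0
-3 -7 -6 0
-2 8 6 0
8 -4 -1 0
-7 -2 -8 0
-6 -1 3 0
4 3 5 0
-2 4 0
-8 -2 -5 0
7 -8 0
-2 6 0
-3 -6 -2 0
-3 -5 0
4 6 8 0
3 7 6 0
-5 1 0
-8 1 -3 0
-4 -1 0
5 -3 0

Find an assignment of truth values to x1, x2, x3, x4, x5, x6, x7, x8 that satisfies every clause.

x1=F  x2=F  x3=F  x4=T  x5=F  x6=F  x7=T  x8=F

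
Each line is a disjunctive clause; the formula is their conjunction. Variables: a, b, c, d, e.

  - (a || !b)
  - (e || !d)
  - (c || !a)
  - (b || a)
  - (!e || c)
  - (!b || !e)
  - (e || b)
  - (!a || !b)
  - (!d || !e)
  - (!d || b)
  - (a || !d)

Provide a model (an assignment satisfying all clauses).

c occurs only positively in the remaining clauses — set c = True.
Pure literal: d appears only negated; assign d = False.
Set a = True and propagate.
  then b is forced to False.
  then e is forced to True.
Check each clause:
  1. (a || !b) — a is true.
  2. (e || !d) — !d is true.
  3. (!a || c) — c is true.
  4. (a || b) — a is true.
  5. (!e || c) — c is true.
  6. (!b || !e) — !b is true.
  7. (e || b) — e is true.
  8. (!b || !a) — !b is true.
  9. (!d || !e) — !d is true.
  10. (!d || b) — !d is true.
  11. (!d || a) — a is true.

a=1, b=0, c=1, d=0, e=1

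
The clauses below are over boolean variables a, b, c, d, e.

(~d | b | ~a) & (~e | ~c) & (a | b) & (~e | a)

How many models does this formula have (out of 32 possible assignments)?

Case analysis on a and b:
  a=1, b=1: d free; 3 ways for (c,e) × 2^1 = 6.
  a=1, b=0: remaining (c,d,e) ∈ {(0,0,0); (0,0,1); (1,0,0)} — 3.
  a=0, b=1: remaining (c,d,e) ∈ {(0,0,0); (0,1,0); (1,0,0); (1,1,0)} — 4.
  a=0, b=0: a clause becomes empty — 0.
Total: 6 + 3 + 4 + 0 = 13.

13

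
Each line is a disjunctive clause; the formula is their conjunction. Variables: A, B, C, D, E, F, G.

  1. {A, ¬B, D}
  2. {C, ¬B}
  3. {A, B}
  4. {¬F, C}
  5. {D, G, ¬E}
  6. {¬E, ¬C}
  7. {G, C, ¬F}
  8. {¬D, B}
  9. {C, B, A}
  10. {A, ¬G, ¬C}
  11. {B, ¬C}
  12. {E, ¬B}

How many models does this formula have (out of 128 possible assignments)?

3

Satisfying assignments:
  A=1 B=0 C=0 D=0 E=0 F=0 G=0
  A=1 B=0 C=0 D=0 E=0 F=0 G=1
  A=1 B=0 C=0 D=0 E=1 F=0 G=1
Count: 3.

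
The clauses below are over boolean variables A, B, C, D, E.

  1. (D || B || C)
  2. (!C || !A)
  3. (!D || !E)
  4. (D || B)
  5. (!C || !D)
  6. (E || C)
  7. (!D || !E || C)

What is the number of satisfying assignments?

Satisfying assignments:
  A=0 B=1 C=0 D=0 E=1
  A=0 B=1 C=1 D=0 E=0
  A=0 B=1 C=1 D=0 E=1
  A=1 B=1 C=0 D=0 E=1
Count: 4.

4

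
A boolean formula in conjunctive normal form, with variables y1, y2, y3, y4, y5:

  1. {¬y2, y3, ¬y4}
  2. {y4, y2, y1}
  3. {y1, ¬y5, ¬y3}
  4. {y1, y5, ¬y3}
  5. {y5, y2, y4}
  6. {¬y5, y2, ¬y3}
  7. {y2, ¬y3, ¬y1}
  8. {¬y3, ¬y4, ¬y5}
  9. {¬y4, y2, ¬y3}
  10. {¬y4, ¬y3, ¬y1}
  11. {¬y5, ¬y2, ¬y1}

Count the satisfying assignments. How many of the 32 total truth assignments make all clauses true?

9

Split on y3, then y2.
  y3=1, y2=1: remaining (y1,y4,y5) ∈ {(1,0,0)} — 1.
  y3=1, y2=0: a clause becomes empty — 0.
  y3=0, y2=1: remaining (y1,y4,y5) ∈ {(0,0,0); (0,0,1); (1,0,0)} — 3.
  y3=0, y2=0: 5 of the 8 assignments to (y1,y4,y5) work.
Total: 1 + 0 + 3 + 5 = 9.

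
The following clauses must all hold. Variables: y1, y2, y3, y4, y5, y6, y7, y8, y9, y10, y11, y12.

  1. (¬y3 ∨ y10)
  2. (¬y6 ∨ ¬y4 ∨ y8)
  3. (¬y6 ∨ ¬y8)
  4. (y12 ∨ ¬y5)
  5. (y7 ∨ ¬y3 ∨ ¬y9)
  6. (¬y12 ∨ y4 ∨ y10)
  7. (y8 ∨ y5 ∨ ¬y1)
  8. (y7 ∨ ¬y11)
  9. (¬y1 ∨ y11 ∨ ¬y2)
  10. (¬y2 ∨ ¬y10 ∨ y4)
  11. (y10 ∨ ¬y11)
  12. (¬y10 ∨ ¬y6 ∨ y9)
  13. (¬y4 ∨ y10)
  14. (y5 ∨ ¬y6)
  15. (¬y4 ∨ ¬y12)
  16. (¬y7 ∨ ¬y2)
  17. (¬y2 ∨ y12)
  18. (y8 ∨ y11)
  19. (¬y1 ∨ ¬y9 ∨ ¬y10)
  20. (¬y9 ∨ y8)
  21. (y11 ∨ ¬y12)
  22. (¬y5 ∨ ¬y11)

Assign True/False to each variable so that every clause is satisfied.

y1=T  y2=F  y3=T  y4=F  y5=F  y6=F  y7=F  y8=T  y9=F  y10=T  y11=F  y12=F

Check each clause:
  1. (¬y3 ∨ y10) — y10 is true.
  2. (y8 ∨ ¬y6 ∨ ¬y4) — y8 is true.
  3. (¬y8 ∨ ¬y6) — ¬y6 is true.
  4. (¬y5 ∨ y12) — ¬y5 is true.
  5. (y7 ∨ ¬y3 ∨ ¬y9) — ¬y9 is true.
  6. (y10 ∨ y4 ∨ ¬y12) — y10 is true.
  7. (y5 ∨ y8 ∨ ¬y1) — y8 is true.
  8. (¬y11 ∨ y7) — ¬y11 is true.
  9. (y11 ∨ ¬y1 ∨ ¬y2) — ¬y2 is true.
  10. (¬y10 ∨ ¬y2 ∨ y4) — ¬y2 is true.
  11. (¬y11 ∨ y10) — y10 is true.
  12. (¬y10 ∨ y9 ∨ ¬y6) — ¬y6 is true.
  13. (y10 ∨ ¬y4) — y10 is true.
  14. (y5 ∨ ¬y6) — ¬y6 is true.
  15. (¬y4 ∨ ¬y12) — ¬y12 is true.
  16. (¬y2 ∨ ¬y7) — ¬y7 is true.
  17. (¬y2 ∨ y12) — ¬y2 is true.
  18. (y11 ∨ y8) — y8 is true.
  19. (¬y9 ∨ ¬y1 ∨ ¬y10) — ¬y9 is true.
  20. (y8 ∨ ¬y9) — y8 is true.
  21. (y11 ∨ ¬y12) — ¬y12 is true.
  22. (¬y5 ∨ ¬y11) — ¬y5 is true.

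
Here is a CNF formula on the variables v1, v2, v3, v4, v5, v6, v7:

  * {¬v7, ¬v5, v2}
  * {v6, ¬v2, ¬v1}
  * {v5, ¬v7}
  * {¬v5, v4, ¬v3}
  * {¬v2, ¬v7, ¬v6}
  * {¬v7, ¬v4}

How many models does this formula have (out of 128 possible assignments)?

50

Case analysis on v7 and v2:
  v7=T, v2=T: remaining (v1,v3,v4,v5,v6) ∈ {(F,F,F,T,F)} — 1.
  v7=T, v2=F: a clause becomes empty — 0.
  v7=F, v2=T: 21 of the 32 assignments to (v1,v3,v4,v5,v6) work.
  v7=F, v2=F: v1, v6 free; 7 ways for (v3,v4,v5) × 2^2 = 28.
Total: 1 + 0 + 21 + 28 = 50.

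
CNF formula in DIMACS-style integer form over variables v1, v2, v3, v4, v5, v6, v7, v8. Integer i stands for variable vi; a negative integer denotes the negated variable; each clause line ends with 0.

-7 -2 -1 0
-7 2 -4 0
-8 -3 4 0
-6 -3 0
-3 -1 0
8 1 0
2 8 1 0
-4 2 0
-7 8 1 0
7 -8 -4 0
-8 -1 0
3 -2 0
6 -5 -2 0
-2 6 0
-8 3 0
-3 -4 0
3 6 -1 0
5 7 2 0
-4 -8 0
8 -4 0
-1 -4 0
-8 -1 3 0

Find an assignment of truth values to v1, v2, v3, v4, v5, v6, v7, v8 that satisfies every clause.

Try v1 = True.
  then v3 is forced to False.
  then v8 is forced to False.
  then v2 is forced to False.
  then v4 is forced to False.
  then v6 is forced to True.
Set v5 = True and propagate.
v7 is now unconstrained; take v7 = False.

v1=True, v2=False, v3=False, v4=False, v5=True, v6=True, v7=False, v8=False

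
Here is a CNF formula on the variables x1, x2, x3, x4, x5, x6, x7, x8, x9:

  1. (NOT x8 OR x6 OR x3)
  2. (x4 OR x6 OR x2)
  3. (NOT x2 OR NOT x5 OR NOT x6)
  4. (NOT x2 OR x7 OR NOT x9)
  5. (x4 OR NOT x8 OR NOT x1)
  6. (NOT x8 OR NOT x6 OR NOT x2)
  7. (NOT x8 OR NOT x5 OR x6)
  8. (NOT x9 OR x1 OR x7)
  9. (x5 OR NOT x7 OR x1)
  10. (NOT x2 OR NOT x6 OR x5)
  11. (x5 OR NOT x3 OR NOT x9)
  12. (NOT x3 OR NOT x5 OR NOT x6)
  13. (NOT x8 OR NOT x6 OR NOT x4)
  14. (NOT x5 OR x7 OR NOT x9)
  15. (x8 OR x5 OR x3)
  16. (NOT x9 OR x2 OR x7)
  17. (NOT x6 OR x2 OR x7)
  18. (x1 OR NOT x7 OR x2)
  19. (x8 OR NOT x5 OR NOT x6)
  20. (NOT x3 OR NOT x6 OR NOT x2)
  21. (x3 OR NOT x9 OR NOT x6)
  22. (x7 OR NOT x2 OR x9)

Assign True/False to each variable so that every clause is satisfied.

Set x1 = True and propagate.
Set x2 = False and propagate.
Set x3 = True and propagate.
For the remaining variables, x4 = True, x5 = False, x6 = False, x7 = False, x8 = True, x9 = False works.

x1=T  x2=F  x3=T  x4=T  x5=F  x6=F  x7=F  x8=T  x9=F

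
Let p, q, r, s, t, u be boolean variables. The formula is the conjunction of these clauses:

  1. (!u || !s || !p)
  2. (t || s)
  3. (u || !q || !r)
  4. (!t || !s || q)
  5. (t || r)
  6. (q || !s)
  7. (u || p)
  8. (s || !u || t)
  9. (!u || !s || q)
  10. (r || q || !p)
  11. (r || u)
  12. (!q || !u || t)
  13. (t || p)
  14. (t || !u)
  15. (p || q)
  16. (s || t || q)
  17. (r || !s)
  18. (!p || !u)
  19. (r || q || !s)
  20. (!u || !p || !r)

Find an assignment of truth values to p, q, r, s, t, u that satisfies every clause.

p=F, q=T, r=F, s=F, t=T, u=T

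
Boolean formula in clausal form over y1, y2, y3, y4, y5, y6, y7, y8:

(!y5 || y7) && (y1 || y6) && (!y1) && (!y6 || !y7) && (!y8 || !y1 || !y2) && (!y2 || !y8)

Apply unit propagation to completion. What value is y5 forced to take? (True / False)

Unit clause (!y1) sets y1 = False.
In (y1 || y6), y1 is now false; y6 must hold, so y6 = True.
From (!y7 || !y6) and y6 = True: y7 = False.
(y7 || !y5) with y7 = False leaves only !y5, so y5 = False.

False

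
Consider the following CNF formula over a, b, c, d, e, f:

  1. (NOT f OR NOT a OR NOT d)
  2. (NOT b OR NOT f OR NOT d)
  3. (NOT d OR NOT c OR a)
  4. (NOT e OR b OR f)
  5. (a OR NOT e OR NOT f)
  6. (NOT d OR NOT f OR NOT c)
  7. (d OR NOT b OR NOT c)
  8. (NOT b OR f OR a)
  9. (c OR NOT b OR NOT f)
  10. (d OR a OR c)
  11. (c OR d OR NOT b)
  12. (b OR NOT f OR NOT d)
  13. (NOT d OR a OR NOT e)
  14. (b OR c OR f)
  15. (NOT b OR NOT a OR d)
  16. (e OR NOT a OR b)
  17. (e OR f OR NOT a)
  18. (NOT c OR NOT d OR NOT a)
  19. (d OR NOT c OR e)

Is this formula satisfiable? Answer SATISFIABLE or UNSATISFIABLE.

SATISFIABLE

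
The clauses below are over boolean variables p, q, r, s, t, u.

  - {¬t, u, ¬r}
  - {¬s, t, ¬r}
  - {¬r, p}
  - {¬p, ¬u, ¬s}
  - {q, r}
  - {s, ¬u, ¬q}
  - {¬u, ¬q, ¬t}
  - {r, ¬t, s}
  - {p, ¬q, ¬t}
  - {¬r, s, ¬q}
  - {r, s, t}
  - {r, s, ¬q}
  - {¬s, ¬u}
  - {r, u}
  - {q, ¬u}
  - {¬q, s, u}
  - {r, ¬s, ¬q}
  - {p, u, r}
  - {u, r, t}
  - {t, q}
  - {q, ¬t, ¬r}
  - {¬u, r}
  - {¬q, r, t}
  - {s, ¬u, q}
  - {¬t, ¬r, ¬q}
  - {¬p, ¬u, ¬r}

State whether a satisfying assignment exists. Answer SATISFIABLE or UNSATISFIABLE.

r = True:
  propagation gives p=True, u=False, t=False, s=False; an empty clause results — contradiction.
r = False:
  propagation gives q=True, s=True; an empty clause results — contradiction.
Every branch closes, so no satisfying assignment exists.

UNSATISFIABLE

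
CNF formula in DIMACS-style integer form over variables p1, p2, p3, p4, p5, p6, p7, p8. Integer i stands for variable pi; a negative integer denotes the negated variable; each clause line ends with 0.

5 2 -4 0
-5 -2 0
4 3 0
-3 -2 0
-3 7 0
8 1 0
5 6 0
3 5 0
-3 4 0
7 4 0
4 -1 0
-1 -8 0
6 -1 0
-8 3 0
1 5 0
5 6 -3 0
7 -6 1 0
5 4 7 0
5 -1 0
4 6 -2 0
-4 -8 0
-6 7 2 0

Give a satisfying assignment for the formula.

p1 = True  p2 = False  p3 = True  p4 = True  p5 = True  p6 = True  p7 = True  p8 = False

Check each clause:
  1. (NOT p4 OR p5 OR p2) — p5 is true.
  2. (NOT p2 OR NOT p5) — NOT p2 is true.
  3. (p4 OR p3) — p3 is true.
  4. (NOT p2 OR NOT p3) — NOT p2 is true.
  5. (p7 OR NOT p3) — p7 is true.
  6. (p8 OR p1) — p1 is true.
  7. (p5 OR p6) — p5 is true.
  8. (p3 OR p5) — p3 is true.
  9. (p4 OR NOT p3) — p4 is true.
  10. (p7 OR p4) — p4 is true.
  11. (NOT p1 OR p4) — p4 is true.
  12. (NOT p8 OR NOT p1) — NOT p8 is true.
  13. (p6 OR NOT p1) — p6 is true.
  14. (NOT p8 OR p3) — NOT p8 is true.
  15. (p1 OR p5) — p1 is true.
  16. (p6 OR NOT p3 OR p5) — p5 is true.
  17. (NOT p6 OR p1 OR p7) — p1 is true.
  18. (p7 OR p5 OR p4) — p4 is true.
  19. (p5 OR NOT p1) — p5 is true.
  20. (p4 OR p6 OR NOT p2) — p4 is true.
  21. (NOT p4 OR NOT p8) — NOT p8 is true.
  22. (NOT p6 OR p7 OR p2) — p7 is true.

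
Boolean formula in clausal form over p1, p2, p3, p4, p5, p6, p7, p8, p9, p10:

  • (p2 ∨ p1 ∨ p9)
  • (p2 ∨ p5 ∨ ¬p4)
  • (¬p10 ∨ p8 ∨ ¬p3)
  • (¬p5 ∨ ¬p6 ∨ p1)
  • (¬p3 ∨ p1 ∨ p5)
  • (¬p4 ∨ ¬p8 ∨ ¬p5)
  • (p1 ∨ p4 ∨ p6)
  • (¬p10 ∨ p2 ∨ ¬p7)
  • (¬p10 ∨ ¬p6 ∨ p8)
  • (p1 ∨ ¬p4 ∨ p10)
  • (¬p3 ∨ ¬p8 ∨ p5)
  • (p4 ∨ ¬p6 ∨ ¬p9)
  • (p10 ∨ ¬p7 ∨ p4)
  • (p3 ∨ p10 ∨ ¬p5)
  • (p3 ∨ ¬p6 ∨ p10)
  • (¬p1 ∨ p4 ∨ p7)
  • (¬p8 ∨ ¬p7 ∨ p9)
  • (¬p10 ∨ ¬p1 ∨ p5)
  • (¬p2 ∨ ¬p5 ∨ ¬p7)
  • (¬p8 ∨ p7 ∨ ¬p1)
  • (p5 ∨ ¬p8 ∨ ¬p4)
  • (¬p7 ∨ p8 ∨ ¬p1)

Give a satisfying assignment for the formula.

p1=False, p2=True, p3=False, p4=True, p5=False, p6=False, p7=True, p8=False, p9=False, p10=True

Check each clause:
  1. (p2 ∨ p1 ∨ p9) — p2 is true.
  2. (p5 ∨ ¬p4 ∨ p2) — p2 is true.
  3. (¬p3 ∨ ¬p10 ∨ p8) — ¬p3 is true.
  4. (¬p6 ∨ p1 ∨ ¬p5) — ¬p6 is true.
  5. (¬p3 ∨ p1 ∨ p5) — ¬p3 is true.
  6. (¬p4 ∨ ¬p8 ∨ ¬p5) — ¬p8 is true.
  7. (p6 ∨ p1 ∨ p4) — p4 is true.
  8. (p2 ∨ ¬p10 ∨ ¬p7) — p2 is true.
  9. (¬p10 ∨ p8 ∨ ¬p6) — ¬p6 is true.
  10. (p10 ∨ p1 ∨ ¬p4) — p10 is true.
  11. (¬p8 ∨ ¬p3 ∨ p5) — ¬p8 is true.
  12. (¬p6 ∨ ¬p9 ∨ p4) — ¬p6 is true.
  13. (¬p7 ∨ p10 ∨ p4) — p10 is true.
  14. (p10 ∨ p3 ∨ ¬p5) — p10 is true.
  15. (p10 ∨ p3 ∨ ¬p6) — p10 is true.
  16. (p4 ∨ ¬p1 ∨ p7) — p4 is true.
  17. (p9 ∨ ¬p7 ∨ ¬p8) — ¬p8 is true.
  18. (¬p1 ∨ p5 ∨ ¬p10) — ¬p1 is true.
  19. (¬p5 ∨ ¬p7 ∨ ¬p2) — ¬p5 is true.
  20. (p7 ∨ ¬p1 ∨ ¬p8) — ¬p8 is true.
  21. (¬p8 ∨ p5 ∨ ¬p4) — ¬p8 is true.
  22. (p8 ∨ ¬p7 ∨ ¬p1) — ¬p1 is true.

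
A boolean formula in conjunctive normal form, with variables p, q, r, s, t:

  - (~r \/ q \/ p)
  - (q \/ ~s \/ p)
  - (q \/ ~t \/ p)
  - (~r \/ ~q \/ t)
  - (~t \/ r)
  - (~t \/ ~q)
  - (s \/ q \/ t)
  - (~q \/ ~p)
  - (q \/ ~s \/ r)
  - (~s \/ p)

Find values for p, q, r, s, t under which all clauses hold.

Try p = False.
  then s is forced to False.
The remaining clauses are satisfied by q = True, r = False, t = False.
Every clause has at least one true literal under this assignment.

p = F, q = T, r = F, s = F, t = F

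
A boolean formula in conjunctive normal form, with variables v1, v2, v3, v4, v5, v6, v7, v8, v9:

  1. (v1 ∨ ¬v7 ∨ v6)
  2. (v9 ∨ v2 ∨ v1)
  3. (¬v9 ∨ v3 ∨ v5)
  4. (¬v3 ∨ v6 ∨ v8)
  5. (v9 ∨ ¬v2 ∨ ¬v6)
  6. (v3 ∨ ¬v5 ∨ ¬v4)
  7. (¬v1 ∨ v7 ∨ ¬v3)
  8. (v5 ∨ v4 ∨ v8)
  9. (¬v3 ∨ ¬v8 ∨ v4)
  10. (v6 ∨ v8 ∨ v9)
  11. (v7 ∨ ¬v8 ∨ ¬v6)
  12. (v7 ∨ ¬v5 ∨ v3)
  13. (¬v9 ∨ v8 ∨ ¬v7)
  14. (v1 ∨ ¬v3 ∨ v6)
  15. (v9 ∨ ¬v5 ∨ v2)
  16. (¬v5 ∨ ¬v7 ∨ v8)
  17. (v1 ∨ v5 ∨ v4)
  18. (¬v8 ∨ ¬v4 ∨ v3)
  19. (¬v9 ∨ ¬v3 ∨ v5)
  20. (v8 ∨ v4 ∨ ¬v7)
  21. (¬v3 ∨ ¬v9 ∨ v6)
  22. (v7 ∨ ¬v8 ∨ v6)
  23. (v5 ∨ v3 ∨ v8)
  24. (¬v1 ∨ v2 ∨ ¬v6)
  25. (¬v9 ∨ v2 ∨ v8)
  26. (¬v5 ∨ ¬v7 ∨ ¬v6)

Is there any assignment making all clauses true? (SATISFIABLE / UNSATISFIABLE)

SATISFIABLE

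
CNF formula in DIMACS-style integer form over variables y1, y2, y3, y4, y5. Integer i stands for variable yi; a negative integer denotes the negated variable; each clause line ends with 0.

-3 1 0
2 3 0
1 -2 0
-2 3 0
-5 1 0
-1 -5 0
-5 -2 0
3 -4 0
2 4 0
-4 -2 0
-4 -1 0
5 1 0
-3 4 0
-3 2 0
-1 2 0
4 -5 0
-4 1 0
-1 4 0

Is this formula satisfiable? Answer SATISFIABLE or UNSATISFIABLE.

y1 = True:
  propagation gives y5=False, y4=False; an empty clause results — contradiction.
y1 = False:
  propagation gives y3=False, y2=True; an empty clause results — contradiction.
Every branch closes, so no satisfying assignment exists.

UNSATISFIABLE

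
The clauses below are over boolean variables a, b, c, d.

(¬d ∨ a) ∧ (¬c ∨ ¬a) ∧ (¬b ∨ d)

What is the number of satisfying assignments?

5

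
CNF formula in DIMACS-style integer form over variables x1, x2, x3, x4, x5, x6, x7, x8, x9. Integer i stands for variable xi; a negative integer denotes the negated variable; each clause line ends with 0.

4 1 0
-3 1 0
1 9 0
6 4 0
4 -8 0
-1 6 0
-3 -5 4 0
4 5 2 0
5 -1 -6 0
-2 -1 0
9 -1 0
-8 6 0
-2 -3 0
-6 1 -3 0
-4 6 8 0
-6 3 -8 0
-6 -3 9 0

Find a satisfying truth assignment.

x1=F, x2=T, x3=F, x4=T, x5=T, x6=T, x7=T, x8=F, x9=T

Check each clause:
  1. (x1 ∨ x4) — x4 is true.
  2. (x1 ∨ ¬x3) — ¬x3 is true.
  3. (x9 ∨ x1) — x9 is true.
  4. (x4 ∨ x6) — x4 is true.
  5. (x4 ∨ ¬x8) — ¬x8 is true.
  6. (x6 ∨ ¬x1) — ¬x1 is true.
  7. (¬x5 ∨ x4 ∨ ¬x3) — x4 is true.
  8. (x4 ∨ x2 ∨ x5) — x2 is true.
  9. (x5 ∨ ¬x6 ∨ ¬x1) — x5 is true.
  10. (¬x2 ∨ ¬x1) — ¬x1 is true.
  11. (x9 ∨ ¬x1) — x9 is true.
  12. (x6 ∨ ¬x8) — ¬x8 is true.
  13. (¬x2 ∨ ¬x3) — ¬x3 is true.
  14. (x1 ∨ ¬x3 ∨ ¬x6) — ¬x3 is true.
  15. (x6 ∨ x8 ∨ ¬x4) — x6 is true.
  16. (¬x6 ∨ x3 ∨ ¬x8) — ¬x8 is true.
  17. (x9 ∨ ¬x6 ∨ ¬x3) — x9 is true.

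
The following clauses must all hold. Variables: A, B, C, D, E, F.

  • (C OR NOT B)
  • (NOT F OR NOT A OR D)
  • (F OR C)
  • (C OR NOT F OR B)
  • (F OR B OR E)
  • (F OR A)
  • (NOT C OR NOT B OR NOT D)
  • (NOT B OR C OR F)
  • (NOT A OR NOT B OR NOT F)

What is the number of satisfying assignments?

12

Case analysis on F and B:
  F=T, B=T: remaining (A,C,D,E) ∈ {(F,T,F,F); (F,T,F,T)} — 2.
  F=T, B=F: E free; 3 ways for (A,C,D) × 2^1 = 6.
  F=F, B=T: remaining (A,C,D,E) ∈ {(T,T,F,F); (T,T,F,T)} — 2.
  F=F, B=F: remaining (A,C,D,E) ∈ {(T,T,F,T); (T,T,T,T)} — 2.
Total: 2 + 6 + 2 + 2 = 12.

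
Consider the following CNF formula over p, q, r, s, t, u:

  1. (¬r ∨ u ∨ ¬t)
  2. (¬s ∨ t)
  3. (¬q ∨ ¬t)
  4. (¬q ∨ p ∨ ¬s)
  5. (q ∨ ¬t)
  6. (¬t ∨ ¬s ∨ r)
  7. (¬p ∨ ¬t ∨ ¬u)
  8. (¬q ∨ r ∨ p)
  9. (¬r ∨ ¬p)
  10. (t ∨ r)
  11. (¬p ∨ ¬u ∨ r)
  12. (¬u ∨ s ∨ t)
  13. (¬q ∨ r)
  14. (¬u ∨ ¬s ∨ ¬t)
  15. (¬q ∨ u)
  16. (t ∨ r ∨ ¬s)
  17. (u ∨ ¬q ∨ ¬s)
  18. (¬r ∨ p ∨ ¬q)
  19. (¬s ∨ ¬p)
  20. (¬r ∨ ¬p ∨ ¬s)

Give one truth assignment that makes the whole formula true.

p=F  q=F  r=T  s=F  t=F  u=F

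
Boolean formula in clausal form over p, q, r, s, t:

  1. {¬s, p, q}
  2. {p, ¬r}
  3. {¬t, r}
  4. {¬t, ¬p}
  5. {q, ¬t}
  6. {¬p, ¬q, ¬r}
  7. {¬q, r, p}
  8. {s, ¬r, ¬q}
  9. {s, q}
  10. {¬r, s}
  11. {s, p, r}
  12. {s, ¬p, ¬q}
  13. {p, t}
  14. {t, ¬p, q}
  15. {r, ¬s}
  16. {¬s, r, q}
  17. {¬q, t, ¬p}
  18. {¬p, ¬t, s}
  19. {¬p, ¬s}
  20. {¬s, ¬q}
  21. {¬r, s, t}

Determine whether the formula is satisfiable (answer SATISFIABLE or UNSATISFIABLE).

p = True:
  propagation gives t=False, q=True; an empty clause results — contradiction.
p = False:
  propagation gives r=False, t=False; an empty clause results — contradiction.
Every branch closes, so no satisfying assignment exists.

UNSATISFIABLE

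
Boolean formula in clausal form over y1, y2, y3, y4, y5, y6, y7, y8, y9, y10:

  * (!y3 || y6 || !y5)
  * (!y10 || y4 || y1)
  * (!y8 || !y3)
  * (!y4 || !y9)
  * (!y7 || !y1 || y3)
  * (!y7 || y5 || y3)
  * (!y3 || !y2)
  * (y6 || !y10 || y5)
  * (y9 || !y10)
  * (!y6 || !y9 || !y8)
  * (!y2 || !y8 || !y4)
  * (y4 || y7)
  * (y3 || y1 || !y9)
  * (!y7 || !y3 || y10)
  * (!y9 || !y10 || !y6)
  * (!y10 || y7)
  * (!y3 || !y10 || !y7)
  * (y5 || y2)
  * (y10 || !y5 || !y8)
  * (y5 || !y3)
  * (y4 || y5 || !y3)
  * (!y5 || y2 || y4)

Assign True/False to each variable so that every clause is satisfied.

Pure literal: y8 appears only negated; assign y8 = False.
Try y1 = True.
Branch on y2: take y2 = True.
  then y3 is forced to False.
  then y7 is forced to False.
  then y4 is forced to True.
  then y9 is forced to False.
  then y10 is forced to False.
y5, y6 are now unconstrained; take y5 = False, y6 = True.
Every clause has at least one true literal under this assignment.

y1=T  y2=T  y3=F  y4=T  y5=F  y6=T  y7=F  y8=F  y9=F  y10=F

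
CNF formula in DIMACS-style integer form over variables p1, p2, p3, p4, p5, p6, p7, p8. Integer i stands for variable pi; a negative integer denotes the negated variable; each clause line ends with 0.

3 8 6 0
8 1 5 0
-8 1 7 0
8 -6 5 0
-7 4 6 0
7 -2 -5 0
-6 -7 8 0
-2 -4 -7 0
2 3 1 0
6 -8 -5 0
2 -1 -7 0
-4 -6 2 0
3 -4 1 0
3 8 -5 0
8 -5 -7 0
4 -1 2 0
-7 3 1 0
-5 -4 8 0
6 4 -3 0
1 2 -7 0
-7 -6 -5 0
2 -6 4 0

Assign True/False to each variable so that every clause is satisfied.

p1=1, p2=0, p3=0, p4=1, p5=0, p6=0, p7=0, p8=1

Try p1 = True.
For the remaining variables, p2 = False, p3 = False, p4 = True, p5 = False, p6 = False, p7 = False, p8 = True works.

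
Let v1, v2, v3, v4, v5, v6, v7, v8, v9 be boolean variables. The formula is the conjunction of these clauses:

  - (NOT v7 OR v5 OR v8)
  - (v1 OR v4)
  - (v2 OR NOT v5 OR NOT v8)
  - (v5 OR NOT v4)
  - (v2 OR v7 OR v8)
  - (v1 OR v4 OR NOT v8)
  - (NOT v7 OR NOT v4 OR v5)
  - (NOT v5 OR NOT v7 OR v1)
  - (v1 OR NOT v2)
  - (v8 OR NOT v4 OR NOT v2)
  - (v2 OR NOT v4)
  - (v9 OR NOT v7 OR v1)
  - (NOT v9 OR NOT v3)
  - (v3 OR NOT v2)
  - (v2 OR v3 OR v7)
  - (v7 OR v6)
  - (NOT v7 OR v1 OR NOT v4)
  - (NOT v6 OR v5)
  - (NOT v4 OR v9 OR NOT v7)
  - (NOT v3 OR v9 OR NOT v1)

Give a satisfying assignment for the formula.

v1 = True, v2 = False, v3 = False, v4 = False, v5 = False, v6 = False, v7 = True, v8 = True, v9 = False

Try v1 = True.
The remaining clauses are satisfied by v2 = False, v3 = False, v4 = False, v5 = False, v6 = False, v7 = True, v8 = True, v9 = False.
Every clause has at least one true literal under this assignment.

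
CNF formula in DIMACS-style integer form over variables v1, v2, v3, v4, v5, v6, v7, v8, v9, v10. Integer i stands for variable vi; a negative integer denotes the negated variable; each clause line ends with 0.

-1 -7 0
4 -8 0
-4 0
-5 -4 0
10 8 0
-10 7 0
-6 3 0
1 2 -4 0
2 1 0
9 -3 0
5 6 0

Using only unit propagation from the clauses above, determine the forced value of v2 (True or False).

Unit clause (~v4) sets v4 = False.
(~v8 | v4) with v4 = False leaves only ~v8, so v8 = False.
(v8 | v10): since v8 = False, the clause reduces to (v10). v10 = True.
(~v10 | v7) with v10 = True leaves only v7, so v7 = True.
(~v7 | ~v1): since v7 = True, the clause reduces to (~v1). v1 = False.
(v2 | v1): since v1 = False, the clause reduces to (v2). v2 = True.

True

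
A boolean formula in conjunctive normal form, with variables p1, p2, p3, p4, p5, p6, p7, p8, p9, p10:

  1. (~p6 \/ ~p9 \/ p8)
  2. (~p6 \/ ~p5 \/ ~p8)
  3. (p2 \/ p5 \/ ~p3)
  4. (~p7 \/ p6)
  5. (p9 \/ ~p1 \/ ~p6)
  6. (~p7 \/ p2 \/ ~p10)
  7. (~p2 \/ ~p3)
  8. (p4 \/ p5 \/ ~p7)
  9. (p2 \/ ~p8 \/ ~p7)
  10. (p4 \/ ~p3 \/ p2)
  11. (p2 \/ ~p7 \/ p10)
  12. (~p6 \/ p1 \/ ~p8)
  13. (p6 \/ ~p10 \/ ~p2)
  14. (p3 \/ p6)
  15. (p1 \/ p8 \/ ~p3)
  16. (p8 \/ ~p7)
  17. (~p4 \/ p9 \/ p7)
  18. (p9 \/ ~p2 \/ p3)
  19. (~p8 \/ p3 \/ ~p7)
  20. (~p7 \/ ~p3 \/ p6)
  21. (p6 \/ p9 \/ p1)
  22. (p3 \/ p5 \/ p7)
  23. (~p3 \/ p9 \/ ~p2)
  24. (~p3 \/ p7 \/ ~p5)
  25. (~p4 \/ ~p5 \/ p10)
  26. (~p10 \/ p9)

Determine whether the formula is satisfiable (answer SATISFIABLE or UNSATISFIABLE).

Set p1 = False and propagate.
Set p2 = False and propagate.
Branch on p3: take p3 = False.
  then p6 is forced to True.
  then p8 is forced to False.
  then p9 is forced to False.
  then p7 is forced to False.
  then p4 is forced to False.
  then p5 is forced to True.
  then p10 is forced to False.
Every clause has at least one true literal under this assignment.
So p1=False, p2=False, p3=False, p4=False, p5=True, p6=True, p7=False, p8=False, p9=False, p10=False is a satisfying assignment.

SATISFIABLE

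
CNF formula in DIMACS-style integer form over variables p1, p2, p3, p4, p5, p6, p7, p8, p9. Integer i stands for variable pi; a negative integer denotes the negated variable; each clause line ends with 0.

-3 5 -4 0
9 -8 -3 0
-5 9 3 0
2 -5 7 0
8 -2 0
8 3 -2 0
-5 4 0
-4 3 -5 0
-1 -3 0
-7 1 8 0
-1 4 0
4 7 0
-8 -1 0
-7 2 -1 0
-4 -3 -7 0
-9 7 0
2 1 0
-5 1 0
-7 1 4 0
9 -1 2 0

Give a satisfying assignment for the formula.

Branch on p1: take p1 = False.
  then p2 is forced to True.
  then p8 is forced to True.
  then p5 is forced to False.
Branch on p3: take p3 = False.
For the remaining variables, p4 = True, p6 = False, p7 = True, p9 = False works.
Every clause has at least one true literal under this assignment.

p1=False, p2=True, p3=False, p4=True, p5=False, p6=False, p7=True, p8=True, p9=False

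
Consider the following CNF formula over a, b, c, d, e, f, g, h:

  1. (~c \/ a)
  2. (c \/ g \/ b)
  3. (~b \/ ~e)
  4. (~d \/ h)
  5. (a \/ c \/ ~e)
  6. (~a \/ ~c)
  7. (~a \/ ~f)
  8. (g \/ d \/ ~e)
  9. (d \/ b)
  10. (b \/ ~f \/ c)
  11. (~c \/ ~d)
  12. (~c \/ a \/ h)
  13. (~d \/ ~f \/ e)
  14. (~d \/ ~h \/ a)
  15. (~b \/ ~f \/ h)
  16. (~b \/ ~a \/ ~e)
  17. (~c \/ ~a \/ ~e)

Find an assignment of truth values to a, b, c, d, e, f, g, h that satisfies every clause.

Pure literal: f appears only negated; assign f = False.
Branch on a: take a = False.
  then c is forced to False.
  then e is forced to False.
Branch on b: take b = True.
Try d = False.
g, h are now unconstrained; take g = False, h = False.
Every clause has at least one true literal under this assignment.

a=F  b=T  c=F  d=F  e=F  f=F  g=F  h=F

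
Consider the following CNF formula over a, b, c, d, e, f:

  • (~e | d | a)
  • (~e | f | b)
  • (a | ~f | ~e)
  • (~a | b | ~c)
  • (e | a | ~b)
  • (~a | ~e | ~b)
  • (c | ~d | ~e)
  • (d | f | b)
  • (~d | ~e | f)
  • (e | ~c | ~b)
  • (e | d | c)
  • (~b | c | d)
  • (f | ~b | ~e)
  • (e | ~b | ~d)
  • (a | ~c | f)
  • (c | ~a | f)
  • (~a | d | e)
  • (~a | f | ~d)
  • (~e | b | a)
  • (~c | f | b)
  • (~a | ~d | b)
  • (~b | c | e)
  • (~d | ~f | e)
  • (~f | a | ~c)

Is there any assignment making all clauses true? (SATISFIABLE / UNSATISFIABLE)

Set a = False and propagate.
For the remaining variables, b = False, c = False, d = True, e = False, f = False works.
So a = F, b = F, c = F, d = T, e = F, f = F is a satisfying assignment.

SATISFIABLE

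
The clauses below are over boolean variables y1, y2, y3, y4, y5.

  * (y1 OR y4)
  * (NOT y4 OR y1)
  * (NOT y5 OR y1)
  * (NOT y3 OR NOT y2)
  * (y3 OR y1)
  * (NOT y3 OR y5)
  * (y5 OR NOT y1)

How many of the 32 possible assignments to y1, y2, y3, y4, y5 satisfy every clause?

6

Satisfying assignments:
  y1=1 y2=0 y3=0 y4=0 y5=1
  y1=1 y2=0 y3=0 y4=1 y5=1
  y1=1 y2=0 y3=1 y4=0 y5=1
  y1=1 y2=0 y3=1 y4=1 y5=1
  y1=1 y2=1 y3=0 y4=0 y5=1
  y1=1 y2=1 y3=0 y4=1 y5=1
Count: 6.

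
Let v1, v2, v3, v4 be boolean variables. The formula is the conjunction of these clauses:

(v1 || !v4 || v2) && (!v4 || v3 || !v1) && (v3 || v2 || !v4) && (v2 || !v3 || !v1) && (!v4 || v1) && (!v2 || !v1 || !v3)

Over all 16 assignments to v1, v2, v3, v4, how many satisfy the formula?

6

The models are:
  v1=0 v2=0 v3=0 v4=0
  v1=0 v2=0 v3=1 v4=0
  v1=0 v2=1 v3=0 v4=0
  v1=0 v2=1 v3=1 v4=0
  v1=1 v2=0 v3=0 v4=0
  v1=1 v2=1 v3=0 v4=0
That's 6 in total.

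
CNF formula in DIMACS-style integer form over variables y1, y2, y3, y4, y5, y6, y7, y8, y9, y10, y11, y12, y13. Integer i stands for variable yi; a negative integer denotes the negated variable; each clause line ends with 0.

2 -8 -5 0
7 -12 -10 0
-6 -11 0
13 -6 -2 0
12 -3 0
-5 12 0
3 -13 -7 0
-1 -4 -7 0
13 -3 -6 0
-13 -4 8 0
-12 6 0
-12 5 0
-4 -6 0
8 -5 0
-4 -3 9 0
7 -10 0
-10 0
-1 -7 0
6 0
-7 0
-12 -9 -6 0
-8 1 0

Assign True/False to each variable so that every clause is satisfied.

(¬y10) is a unit clause, so y10 = False.
The clause (y6) is unit: y6 must be True.
Unit propagation: (¬y11) forces y11 = False.
Unit propagation: (¬y4) forces y4 = False.
The clause (¬y7) is unit: y7 must be False.
Pure literal: y1 appears only positively; assign y1 = True.
Pure literal: y3 appears only negated; assign y3 = False.
Try y2 = True.
  then y13 is forced to True.
Set y5 = False and propagate.
  then y12 is forced to False.
y8, y9 are now unconstrained; take y8 = False, y9 = True.

y1 = T, y2 = T, y3 = F, y4 = F, y5 = F, y6 = T, y7 = F, y8 = F, y9 = T, y10 = F, y11 = F, y12 = F, y13 = T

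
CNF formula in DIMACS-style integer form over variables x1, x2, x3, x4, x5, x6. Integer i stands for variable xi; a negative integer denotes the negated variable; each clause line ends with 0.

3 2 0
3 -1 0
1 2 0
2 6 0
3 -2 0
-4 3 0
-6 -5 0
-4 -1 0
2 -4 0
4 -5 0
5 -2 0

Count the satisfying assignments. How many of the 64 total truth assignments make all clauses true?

2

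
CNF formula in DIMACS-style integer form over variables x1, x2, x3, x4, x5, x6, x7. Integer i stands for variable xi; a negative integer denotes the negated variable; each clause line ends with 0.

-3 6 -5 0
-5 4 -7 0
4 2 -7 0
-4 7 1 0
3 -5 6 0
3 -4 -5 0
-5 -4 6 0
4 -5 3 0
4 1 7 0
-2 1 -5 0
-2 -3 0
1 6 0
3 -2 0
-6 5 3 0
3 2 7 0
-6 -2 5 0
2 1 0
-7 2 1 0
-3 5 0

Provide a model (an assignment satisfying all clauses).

Pure literal: x1 appears only positively; assign x1 = True.
Branch on x2: take x2 = False.
The remaining clauses are satisfied by x3 = True, x4 = True, x5 = True, x6 = True, x7 = True.

x1=1, x2=0, x3=1, x4=1, x5=1, x6=1, x7=1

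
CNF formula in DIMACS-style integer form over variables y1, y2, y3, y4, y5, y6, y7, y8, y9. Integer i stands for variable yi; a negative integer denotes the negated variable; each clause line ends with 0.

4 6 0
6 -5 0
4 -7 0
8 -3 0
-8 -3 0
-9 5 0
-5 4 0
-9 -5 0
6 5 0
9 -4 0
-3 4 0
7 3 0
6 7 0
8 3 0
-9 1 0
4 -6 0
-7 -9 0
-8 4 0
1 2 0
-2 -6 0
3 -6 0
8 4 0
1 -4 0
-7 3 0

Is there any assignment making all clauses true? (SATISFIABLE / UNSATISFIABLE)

UNSATISFIABLE

y4 = True:
  propagation gives y9=True, y5=True; an empty clause results — contradiction.
y4 = False:
  propagation gives y6=True; an empty clause results — contradiction.
Every branch closes, so no satisfying assignment exists.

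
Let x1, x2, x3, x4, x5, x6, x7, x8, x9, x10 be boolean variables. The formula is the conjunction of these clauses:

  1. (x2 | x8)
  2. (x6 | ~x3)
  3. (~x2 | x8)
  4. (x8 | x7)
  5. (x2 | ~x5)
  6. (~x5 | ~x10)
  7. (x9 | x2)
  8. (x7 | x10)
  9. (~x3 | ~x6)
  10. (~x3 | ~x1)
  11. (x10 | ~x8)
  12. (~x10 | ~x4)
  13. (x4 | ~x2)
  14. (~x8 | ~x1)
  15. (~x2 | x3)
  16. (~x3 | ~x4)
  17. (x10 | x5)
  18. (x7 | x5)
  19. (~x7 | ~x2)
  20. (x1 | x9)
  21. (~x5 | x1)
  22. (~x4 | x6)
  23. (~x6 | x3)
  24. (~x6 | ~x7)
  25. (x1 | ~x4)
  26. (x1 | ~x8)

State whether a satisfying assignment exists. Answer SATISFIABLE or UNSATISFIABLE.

x2 = True:
  propagation gives x8=True, x10=True, x5=False, x4=False; an empty clause results — contradiction.
x2 = False:
  propagation gives x8=True, x5=False, x9=True, x10=True; an empty clause results — contradiction.
Every branch closes, so no satisfying assignment exists.

UNSATISFIABLE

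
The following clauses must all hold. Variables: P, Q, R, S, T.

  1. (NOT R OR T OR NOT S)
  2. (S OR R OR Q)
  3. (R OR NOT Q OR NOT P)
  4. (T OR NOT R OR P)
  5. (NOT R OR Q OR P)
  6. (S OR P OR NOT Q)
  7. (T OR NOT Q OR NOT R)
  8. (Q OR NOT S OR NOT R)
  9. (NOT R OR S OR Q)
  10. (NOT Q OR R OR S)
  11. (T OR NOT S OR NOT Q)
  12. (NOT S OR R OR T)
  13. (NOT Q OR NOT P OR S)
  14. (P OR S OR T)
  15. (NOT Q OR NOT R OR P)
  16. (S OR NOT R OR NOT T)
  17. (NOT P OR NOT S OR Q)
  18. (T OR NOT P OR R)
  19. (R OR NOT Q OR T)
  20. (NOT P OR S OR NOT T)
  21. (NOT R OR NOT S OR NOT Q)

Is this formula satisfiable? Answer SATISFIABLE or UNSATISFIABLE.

SATISFIABLE

Branch on P: take P = False.
Try Q = False.
  then R is forced to False.
  then S is forced to True.
  then T is forced to True.
So P = 0, Q = 0, R = 0, S = 1, T = 1 is a satisfying assignment.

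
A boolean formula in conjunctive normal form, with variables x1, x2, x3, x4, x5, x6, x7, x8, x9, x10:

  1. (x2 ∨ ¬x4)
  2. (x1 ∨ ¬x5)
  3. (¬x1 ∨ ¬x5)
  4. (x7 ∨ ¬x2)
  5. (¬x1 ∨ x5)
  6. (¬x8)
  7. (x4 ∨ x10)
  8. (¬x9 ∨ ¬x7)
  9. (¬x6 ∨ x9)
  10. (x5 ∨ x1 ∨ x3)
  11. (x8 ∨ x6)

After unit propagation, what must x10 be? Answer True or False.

True

(¬x8) stands alone — x8 = False.
From (x6 ∨ x8) and x8 = False: x6 = True.
From (¬x6 ∨ x9) and x6 = True: x9 = True.
(¬x9 ∨ ¬x7): since x9 = True, the clause reduces to (¬x7). x7 = False.
(x7 ∨ ¬x2): since x7 = False, the clause reduces to (¬x2). x2 = False.
(x2 ∨ ¬x4) with x2 = False leaves only ¬x4, so x4 = False.
In (x4 ∨ x10), x4 is now false; x10 must hold, so x10 = True.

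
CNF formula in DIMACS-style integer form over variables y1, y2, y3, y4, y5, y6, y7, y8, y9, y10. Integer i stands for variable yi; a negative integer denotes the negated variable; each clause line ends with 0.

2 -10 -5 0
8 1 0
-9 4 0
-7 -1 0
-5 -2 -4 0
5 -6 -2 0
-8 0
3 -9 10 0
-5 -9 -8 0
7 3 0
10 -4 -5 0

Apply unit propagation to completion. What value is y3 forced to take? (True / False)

True

Unit clause (!y8) sets y8 = False.
In (y1 || y8), y8 is now false; y1 must hold, so y1 = True.
(!y7 || !y1) with y1 = True leaves only !y7, so y7 = False.
From (y3 || y7) and y7 = False: y3 = True.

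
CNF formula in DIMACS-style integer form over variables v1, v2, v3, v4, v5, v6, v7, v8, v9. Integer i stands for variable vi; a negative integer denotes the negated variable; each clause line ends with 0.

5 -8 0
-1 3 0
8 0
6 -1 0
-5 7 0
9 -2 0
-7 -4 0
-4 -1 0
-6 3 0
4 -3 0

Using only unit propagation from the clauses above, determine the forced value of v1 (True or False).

False

(v8) stands alone — v8 = True.
(v5 || !v8) with v8 = True leaves only v5, so v5 = True.
In (v7 || !v5), !v5 is now false; v7 must hold, so v7 = True.
(!v7 || !v4): since v7 = True, the clause reduces to (!v4). v4 = False.
(v4 || !v3) with v4 = False leaves only !v3, so v3 = False.
(!v1 || v3) with v3 = False leaves only !v1, so v1 = False.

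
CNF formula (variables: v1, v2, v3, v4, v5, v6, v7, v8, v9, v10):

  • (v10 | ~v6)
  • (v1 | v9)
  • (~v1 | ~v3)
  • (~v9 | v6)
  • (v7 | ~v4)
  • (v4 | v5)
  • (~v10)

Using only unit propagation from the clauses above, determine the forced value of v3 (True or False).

False

(~v10) stands alone — v10 = False.
From (v10 | ~v6) and v10 = False: v6 = False.
From (v6 | ~v9) and v6 = False: v9 = False.
(v9 | v1): since v9 = False, the clause reduces to (v1). v1 = True.
In (~v3 | ~v1), ~v1 is now false; ~v3 must hold, so v3 = False.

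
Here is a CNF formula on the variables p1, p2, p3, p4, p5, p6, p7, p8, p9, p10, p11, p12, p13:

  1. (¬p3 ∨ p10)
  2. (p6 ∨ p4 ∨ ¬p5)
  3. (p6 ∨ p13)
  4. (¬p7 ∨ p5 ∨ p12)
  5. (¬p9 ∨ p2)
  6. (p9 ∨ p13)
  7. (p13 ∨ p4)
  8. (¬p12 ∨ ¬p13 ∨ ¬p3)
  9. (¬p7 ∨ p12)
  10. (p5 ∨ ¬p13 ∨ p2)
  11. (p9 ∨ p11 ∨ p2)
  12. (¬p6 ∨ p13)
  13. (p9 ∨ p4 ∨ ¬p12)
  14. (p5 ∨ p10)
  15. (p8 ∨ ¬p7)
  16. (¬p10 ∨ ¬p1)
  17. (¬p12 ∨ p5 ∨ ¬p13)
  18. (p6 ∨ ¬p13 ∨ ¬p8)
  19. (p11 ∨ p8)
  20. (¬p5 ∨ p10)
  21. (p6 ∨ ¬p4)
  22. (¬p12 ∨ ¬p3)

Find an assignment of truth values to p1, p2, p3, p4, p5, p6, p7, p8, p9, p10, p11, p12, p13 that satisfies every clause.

p1 = F, p2 = T, p3 = T, p4 = T, p5 = T, p6 = T, p7 = F, p8 = F, p9 = F, p10 = T, p11 = T, p12 = F, p13 = T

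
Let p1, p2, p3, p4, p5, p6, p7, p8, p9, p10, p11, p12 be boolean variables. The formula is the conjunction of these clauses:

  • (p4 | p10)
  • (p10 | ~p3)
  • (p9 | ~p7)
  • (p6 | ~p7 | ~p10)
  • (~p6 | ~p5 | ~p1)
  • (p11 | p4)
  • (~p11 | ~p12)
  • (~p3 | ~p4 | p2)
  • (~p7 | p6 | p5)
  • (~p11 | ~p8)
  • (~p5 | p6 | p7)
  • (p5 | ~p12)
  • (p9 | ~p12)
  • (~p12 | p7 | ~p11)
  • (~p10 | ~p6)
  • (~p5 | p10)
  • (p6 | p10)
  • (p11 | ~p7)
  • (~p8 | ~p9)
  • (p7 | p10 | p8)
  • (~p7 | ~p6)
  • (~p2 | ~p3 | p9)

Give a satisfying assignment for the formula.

p1 occurs only negated in the remaining clauses — set p1 = False.
Pure literal: p3 appears only negated; assign p3 = False.
Set p4 = True and propagate.
Branch on p5: take p5 = False.
  then p12 is forced to False.
The remaining clauses are satisfied by p2 = True, p6 = False, p7 = False, p8 = False, p9 = True, p10 = True, p11 = True.

p1 = False  p2 = True  p3 = False  p4 = True  p5 = False  p6 = False  p7 = False  p8 = False  p9 = True  p10 = True  p11 = True  p12 = False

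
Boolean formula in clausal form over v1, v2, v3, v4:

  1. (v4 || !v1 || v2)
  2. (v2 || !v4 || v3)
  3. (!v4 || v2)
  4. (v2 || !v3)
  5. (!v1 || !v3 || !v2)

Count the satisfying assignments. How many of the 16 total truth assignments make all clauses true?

Satisfying assignments:
  v1=0 v2=0 v3=0 v4=0
  v1=0 v2=1 v3=0 v4=0
  v1=0 v2=1 v3=0 v4=1
  v1=0 v2=1 v3=1 v4=0
  v1=0 v2=1 v3=1 v4=1
  v1=1 v2=1 v3=0 v4=0
  v1=1 v2=1 v3=0 v4=1
That's 7 in total.

7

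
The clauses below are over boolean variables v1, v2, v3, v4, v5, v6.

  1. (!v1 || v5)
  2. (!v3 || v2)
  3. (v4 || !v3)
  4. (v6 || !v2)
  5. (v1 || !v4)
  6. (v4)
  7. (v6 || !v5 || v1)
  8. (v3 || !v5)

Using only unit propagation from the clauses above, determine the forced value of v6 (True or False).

Unit clause (v4) sets v4 = True.
(v1 || !v4) with v4 = True leaves only v1, so v1 = True.
From (v5 || !v1) and v1 = True: v5 = True.
From (v3 || !v5) and v5 = True: v3 = True.
From (v2 || !v3) and v3 = True: v2 = True.
From (v6 || !v2) and v2 = True: v6 = True.

True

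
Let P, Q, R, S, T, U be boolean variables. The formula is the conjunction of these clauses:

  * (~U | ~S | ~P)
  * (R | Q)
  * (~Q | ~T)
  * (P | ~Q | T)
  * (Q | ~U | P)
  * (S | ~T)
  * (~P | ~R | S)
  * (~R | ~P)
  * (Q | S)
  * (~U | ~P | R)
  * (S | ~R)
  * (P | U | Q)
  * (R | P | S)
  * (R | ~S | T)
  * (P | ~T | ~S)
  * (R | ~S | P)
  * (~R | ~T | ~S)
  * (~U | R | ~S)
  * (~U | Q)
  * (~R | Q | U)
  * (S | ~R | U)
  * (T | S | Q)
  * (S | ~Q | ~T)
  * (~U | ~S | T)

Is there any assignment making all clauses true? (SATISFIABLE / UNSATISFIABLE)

SATISFIABLE

Set P = True and propagate.
  then R is forced to False.
  then Q is forced to True.
  then T is forced to False.
  then U is forced to False.
  then S is forced to False.
So P=T, Q=T, R=F, S=F, T=F, U=F is a satisfying assignment.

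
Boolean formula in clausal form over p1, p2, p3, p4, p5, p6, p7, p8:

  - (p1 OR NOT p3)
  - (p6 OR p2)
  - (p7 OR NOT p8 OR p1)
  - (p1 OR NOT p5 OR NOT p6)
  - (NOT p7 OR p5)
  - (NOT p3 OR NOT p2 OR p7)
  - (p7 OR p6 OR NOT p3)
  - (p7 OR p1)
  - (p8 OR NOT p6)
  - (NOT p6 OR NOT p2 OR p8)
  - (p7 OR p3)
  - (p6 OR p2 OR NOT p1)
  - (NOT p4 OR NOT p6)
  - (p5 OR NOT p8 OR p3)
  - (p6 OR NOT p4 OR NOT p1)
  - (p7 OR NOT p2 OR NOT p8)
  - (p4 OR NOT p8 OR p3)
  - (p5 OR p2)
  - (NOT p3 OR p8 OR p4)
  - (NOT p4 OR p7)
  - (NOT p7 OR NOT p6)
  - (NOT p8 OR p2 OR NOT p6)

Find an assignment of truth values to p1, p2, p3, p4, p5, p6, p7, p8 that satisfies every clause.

p1=False  p2=True  p3=False  p4=True  p5=True  p6=False  p7=True  p8=True

Check each clause:
  1. (p1 OR NOT p3) — NOT p3 is true.
  2. (p6 OR p2) — p2 is true.
  3. (NOT p8 OR p7 OR p1) — p7 is true.
  4. (NOT p5 OR NOT p6 OR p1) — NOT p6 is true.
  5. (NOT p7 OR p5) — p5 is true.
  6. (p7 OR NOT p2 OR NOT p3) — NOT p3 is true.
  7. (NOT p3 OR p6 OR p7) — NOT p3 is true.
  8. (p1 OR p7) — p7 is true.
  9. (p8 OR NOT p6) — p8 is true.
  10. (p8 OR NOT p2 OR NOT p6) — p8 is true.
  11. (p3 OR p7) — p7 is true.
  12. (p2 OR p6 OR NOT p1) — p2 is true.
  13. (NOT p6 OR NOT p4) — NOT p6 is true.
  14. (NOT p8 OR p3 OR p5) — p5 is true.
  15. (p6 OR NOT p4 OR NOT p1) — NOT p1 is true.
  16. (NOT p8 OR p7 OR NOT p2) — p7 is true.
  17. (p3 OR NOT p8 OR p4) — p4 is true.
  18. (p5 OR p2) — p2 is true.
  19. (NOT p3 OR p4 OR p8) — p8 is true.
  20. (p7 OR NOT p4) — p7 is true.
  21. (NOT p7 OR NOT p6) — NOT p6 is true.
  22. (p2 OR NOT p6 OR NOT p8) — NOT p6 is true.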